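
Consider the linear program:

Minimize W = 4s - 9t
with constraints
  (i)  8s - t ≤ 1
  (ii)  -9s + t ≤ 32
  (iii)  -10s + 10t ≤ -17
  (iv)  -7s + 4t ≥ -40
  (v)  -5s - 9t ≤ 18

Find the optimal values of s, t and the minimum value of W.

Feasible corners and W = 4s - 9t:
  (-1/10, -9/5) → W = 79/5
  (-9/77, -149/77) → W = 1305/77
  (-27/140, -53/28) → W = 2277/140

The optimum lies where 8s - t = 1 and -10s + 10t = -17.
Solving simultaneously gives s = -1/10, t = -9/5.

s = -1/10, t = -9/5, minimum W = 79/5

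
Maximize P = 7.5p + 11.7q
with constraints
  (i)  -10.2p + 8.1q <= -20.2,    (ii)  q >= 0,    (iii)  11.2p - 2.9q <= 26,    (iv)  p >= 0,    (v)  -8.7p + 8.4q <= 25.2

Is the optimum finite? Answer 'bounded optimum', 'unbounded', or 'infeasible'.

Corner points and P = 7.5p + 11.7q:
  (101/51, 0) → P = 505/34
  (7601/3057, 1948/3057) → P = 265997/10190
  (65/28, 0) → P = 975/56
The feasible region has finitely many vertices and no improving ray; the maximum is 265997/10190 at (7601/3057, 1948/3057).

bounded optimum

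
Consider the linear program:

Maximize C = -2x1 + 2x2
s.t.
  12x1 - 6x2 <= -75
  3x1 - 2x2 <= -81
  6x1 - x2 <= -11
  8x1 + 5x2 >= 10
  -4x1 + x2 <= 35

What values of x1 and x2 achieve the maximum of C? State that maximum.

x1 = 12, x2 = 83, maximum C = 142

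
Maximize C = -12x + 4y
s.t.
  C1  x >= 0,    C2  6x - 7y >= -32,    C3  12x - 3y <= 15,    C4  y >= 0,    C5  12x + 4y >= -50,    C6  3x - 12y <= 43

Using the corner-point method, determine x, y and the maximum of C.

x = 0, y = 32/7, maximum C = 128/7

Corner points and C = -12x + 4y:
  (0, 32/7) → C = 128/7
  (0, 0) → C = 0
  (67/22, 79/11) → C = -86/11
  (5/4, 0) → C = -15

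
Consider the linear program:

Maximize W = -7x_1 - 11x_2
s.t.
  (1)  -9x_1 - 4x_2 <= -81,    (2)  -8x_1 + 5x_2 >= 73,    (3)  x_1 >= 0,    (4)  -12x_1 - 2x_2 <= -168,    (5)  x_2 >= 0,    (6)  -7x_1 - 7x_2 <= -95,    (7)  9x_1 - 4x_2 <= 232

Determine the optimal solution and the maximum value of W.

x_1 = 347/38, x_2 = 555/19, maximum W = -14639/38

Vertices and W = -7x_1 - 11x_2:
  (347/38, 555/19) → W = -14639/38
  (1452/13, 2513/13) → W = -37807/13
  (0, 84) → W = -924
The feasible region is unbounded (it extends along (0, 1), (4, 9)), but W strictly decreases along every unbounded feasible direction, so there is no improving ray and the maximum is attained at a vertex.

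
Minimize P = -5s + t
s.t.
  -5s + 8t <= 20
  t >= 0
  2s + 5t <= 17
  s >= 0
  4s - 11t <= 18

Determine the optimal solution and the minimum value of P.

s = 277/42, t = 16/21, minimum P = -451/14

Corner points and P = -5s + t:
  (36/41, 125/41) → P = -55/41
  (0, 5/2) → P = 5/2
  (0, 0) → P = 0
  (9/2, 0) → P = -45/2
  (277/42, 16/21) → P = -451/14

At the optimal vertex, 2s + 5t = 17 and 4s - 11t = 18.
Solving simultaneously gives s = 277/42, t = 16/21.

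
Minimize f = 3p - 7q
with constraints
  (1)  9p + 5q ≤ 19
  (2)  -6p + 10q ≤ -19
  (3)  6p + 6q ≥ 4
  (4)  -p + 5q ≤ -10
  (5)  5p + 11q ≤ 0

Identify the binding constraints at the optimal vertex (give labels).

(3) and (4)

Feasible corners and f = 3p - 7q:
  (47/12, -13/4) → f = 69/2
  (29/10, -71/50) → f = 466/25
  (20/9, -14/9) → f = 158/9

The minimum is at (20/9, -14/9). Substituting into each constraint, equality holds for (3) and (4); the remaining constraints have slack.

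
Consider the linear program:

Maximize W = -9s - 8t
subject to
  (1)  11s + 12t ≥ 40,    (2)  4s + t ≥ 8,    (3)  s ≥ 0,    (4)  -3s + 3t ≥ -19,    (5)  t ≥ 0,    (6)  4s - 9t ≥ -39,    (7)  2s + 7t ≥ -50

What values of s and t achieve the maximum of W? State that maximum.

s = 56/37, t = 72/37, maximum W = -1080/37

Vertices and W = -9s - 8t:
  (56/37, 72/37) → W = -1080/37
  (40/11, 0) → W = -360/11
  (33/40, 47/10) → W = -1801/40
  (19/3, 0) → W = -57
  (96/5, 193/15) → W = -4136/15

At the optimal vertex, 11s + 12t = 40 and 4s + t = 8.
Solving simultaneously gives s = 56/37, t = 72/37.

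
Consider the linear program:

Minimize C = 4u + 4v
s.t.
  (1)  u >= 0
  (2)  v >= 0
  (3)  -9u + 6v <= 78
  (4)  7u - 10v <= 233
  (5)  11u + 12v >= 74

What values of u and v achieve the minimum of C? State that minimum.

u = 0, v = 37/6, minimum C = 74/3

The feasible region is unbounded (it extends along (2, 3), (10, 7)), but C strictly increases along every unbounded feasible direction, so there is no improving ray and the minimum is attained at a vertex.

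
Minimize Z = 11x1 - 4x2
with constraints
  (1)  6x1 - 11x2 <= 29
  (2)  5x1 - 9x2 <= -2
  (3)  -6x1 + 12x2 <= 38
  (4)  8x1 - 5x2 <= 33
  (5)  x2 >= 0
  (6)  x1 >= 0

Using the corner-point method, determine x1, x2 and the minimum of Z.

x1 = 0, x2 = 19/6, minimum Z = -38/3

Corner points and Z = 11x1 - 4x2:
  (307/47, 181/47) → Z = 2653/47
  (0, 2/9) → Z = -8/9
  (293/33, 251/33) → Z = 2219/33
  (0, 19/6) → Z = -38/3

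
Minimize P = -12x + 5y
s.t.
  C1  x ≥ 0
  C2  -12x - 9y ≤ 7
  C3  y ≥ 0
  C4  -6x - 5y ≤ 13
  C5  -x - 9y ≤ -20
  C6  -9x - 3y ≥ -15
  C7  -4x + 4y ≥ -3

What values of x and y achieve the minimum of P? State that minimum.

Corner points and P = -12x + 5y:
  (0, 20/9) → P = 100/9
  (0, 5) → P = 25
  (25/26, 55/26) → P = -25/26

The binding constraints are -x - 9y = -20 and -9x - 3y = -15.
Solving simultaneously gives x = 25/26, y = 55/26.

x = 25/26, y = 55/26, minimum P = -25/26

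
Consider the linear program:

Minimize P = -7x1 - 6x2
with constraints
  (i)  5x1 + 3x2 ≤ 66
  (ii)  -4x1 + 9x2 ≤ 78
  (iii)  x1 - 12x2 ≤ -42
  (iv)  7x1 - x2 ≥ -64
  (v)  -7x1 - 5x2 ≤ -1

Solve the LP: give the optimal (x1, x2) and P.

Extreme points and P = -7x1 - 6x2:
  (120/19, 218/19) → P = -2148/19
  (74/7, 92/21) → P = -702/7
  (-381/83, 550/83) → P = -633/83
  (-198/89, 295/89) → P = -384/89

The binding constraints are 5x1 + 3x2 = 66 and -4x1 + 9x2 = 78.
Solving simultaneously gives x1 = 120/19, x2 = 218/19.

x1 = 120/19, x2 = 218/19, minimum P = -2148/19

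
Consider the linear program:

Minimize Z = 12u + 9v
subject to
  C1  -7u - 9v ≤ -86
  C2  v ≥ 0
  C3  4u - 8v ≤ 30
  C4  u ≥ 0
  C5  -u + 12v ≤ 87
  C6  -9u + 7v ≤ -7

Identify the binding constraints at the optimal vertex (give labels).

C1 and C6

Vertices and Z = 12u + 9v:
  (479/46, 67/46) → Z = 6351/46
  (133/26, 145/26) → Z = 2901/26
  (132/5, 189/20) → Z = 8037/20
  (693/101, 790/101) → Z = 15426/101

The minimum is at (133/26, 145/26). Substituting into each constraint, equality holds for C1 and C6; the remaining constraints have slack.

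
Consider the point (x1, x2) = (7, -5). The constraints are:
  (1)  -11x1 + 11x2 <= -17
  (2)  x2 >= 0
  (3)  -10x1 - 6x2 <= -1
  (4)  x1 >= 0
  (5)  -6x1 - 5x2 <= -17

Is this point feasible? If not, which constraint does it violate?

Constraint (2): x2 = -5, which is not ≥ 0. All other constraints are satisfied.

not feasible — violates (2)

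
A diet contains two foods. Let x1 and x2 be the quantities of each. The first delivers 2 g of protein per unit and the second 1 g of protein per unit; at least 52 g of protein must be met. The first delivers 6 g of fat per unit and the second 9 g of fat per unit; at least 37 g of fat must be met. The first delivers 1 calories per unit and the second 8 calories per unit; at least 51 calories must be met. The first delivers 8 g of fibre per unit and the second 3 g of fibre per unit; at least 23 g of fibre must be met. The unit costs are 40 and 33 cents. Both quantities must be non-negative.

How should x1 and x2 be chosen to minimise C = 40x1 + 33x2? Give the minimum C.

Corner points and C = 40x1 + 33x2:
  (0, 52) → C = 1716
  (51, 0) → C = 2040
  (73/3, 10/3) → C = 3250/3
The feasible region is unbounded (it extends along (0, 1), (1, 0)), but C strictly increases along every unbounded feasible direction, so there is no improving ray and the minimum is attained at a vertex.

The binding constraints are 2x1 + x2 = 52 and x1 + 8x2 = 51.
Solving simultaneously gives x1 = 73/3, x2 = 10/3.

x1 = 73/3, x2 = 10/3, minimum C = 3250/3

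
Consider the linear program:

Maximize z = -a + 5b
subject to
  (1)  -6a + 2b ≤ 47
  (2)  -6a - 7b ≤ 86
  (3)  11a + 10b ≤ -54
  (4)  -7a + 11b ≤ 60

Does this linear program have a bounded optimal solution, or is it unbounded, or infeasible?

bounded optimum

Extreme points and z = -a + 5b:
  (-167/18, -13/3) → z = -223/18
  (-397/52, 31/52) → z = 138/13
  (482/17, -622/17) → z = -3592/17
  (-1194/191, 282/191) → z = 2604/191
The feasible region has finitely many vertices and no improving ray; the maximum is 2604/191 at (-1194/191, 282/191).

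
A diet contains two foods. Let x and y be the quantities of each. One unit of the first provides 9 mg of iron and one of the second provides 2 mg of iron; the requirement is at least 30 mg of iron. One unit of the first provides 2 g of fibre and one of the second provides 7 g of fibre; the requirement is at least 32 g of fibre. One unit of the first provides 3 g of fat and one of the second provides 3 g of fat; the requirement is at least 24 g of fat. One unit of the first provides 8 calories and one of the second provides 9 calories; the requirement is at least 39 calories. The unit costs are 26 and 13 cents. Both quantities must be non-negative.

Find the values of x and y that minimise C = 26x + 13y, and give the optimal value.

x = 2, y = 6, minimum C = 130

Extreme points and C = 26x + 13y:
  (0, 15) → C = 195
  (16, 0) → C = 416
  (2, 6) → C = 130
  (24/5, 16/5) → C = 832/5
The feasible region is unbounded (it extends along (0, 1), (1, 0)), but C strictly increases along every unbounded feasible direction, so there is no improving ray and the minimum is attained at a vertex.

At the optimal vertex, 9x + 2y = 30 and 3x + 3y = 24.
Solving simultaneously gives x = 2, y = 6.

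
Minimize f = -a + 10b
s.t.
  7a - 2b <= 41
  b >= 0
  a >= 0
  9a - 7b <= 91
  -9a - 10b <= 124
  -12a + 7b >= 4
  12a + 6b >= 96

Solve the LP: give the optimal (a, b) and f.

a = 54/13, b = 100/13, minimum f = 946/13

The feasible region is unbounded (it extends along (0, 1), (2, 7)), but f strictly increases along every unbounded feasible direction, so there is no improving ray and the minimum is attained at a vertex.

The optimum lies where -12a + 7b = 4 and 12a + 6b = 96.
Solving simultaneously gives a = 54/13, b = 100/13.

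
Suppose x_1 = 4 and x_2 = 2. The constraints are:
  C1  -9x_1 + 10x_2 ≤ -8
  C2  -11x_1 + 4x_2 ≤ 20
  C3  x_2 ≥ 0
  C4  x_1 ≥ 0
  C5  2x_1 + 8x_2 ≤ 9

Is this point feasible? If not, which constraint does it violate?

not feasible — violates C5

Constraint C5: 2x_1 + 8x_2 = 24, which is not ≤ 9. All other constraints are satisfied.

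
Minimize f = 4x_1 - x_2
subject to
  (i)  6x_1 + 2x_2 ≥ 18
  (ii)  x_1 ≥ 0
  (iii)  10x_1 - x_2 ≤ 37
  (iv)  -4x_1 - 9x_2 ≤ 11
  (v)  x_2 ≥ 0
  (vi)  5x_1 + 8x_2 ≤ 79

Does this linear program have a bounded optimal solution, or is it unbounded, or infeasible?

Vertices and f = 4x_1 - x_2:
  (0, 9) → f = -9
  (3, 0) → f = 12
  (0, 79/8) → f = -79/8
  (37/10, 0) → f = 74/5
  (75/17, 121/17) → f = 179/17
The feasible region has finitely many vertices and no improving ray; the minimum is -79/8 at (0, 79/8).

bounded optimum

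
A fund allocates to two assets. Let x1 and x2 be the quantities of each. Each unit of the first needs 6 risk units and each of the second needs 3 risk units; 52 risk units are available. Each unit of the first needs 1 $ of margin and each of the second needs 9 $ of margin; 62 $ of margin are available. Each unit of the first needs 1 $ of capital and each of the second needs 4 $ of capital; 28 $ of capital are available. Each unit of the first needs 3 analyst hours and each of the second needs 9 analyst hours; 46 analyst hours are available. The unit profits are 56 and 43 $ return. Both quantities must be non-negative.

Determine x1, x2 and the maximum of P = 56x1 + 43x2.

Corner points and P = 56x1 + 43x2:
  (0, 0) → P = 0
  (0, 46/9) → P = 1978/9
  (26/3, 0) → P = 1456/3
  (22/3, 8/3) → P = 1576/3

The optimum lies where 6x1 + 3x2 = 52 and 3x1 + 9x2 = 46.
Solving simultaneously gives x1 = 22/3, x2 = 8/3.

x1 = 22/3, x2 = 8/3, maximum P = 1576/3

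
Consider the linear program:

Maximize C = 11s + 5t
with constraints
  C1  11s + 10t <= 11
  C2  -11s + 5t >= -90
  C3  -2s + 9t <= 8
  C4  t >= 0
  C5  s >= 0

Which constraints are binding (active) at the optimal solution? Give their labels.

Corner points and C = 11s + 5t:
  (19/119, 110/119) → C = 759/119
  (1, 0) → C = 11
  (0, 8/9) → C = 40/9
  (0, 0) → C = 0

The maximum is at (1, 0). Substituting into each constraint, equality holds for C1 and C4; the remaining constraints have slack.

C1 and C4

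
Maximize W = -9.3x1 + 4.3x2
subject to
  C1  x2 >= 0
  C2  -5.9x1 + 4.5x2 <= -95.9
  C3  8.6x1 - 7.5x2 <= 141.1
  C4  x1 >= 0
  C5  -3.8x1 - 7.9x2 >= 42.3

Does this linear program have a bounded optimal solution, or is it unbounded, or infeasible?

infeasible

The boundaries x2 = 0 and -5.9x1 + 4.5x2 = -95.9 meet at (959/59, 0), but that point violates -3.8x1 - 7.9x2 ≥ 42.3. Every candidate vertex is excluded by some other constraint, so the feasible region is empty.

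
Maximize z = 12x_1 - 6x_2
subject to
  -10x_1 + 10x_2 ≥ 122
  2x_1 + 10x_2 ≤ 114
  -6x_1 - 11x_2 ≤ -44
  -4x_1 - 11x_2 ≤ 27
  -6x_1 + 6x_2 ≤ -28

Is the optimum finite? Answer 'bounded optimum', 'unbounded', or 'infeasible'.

infeasible

Constraints -10x_1 + 10x_2 ≥ 122 and -6x_1 + 6x_2 ≤ -28 have parallel boundaries but demand opposite sides — no point can satisfy both, so the region is empty.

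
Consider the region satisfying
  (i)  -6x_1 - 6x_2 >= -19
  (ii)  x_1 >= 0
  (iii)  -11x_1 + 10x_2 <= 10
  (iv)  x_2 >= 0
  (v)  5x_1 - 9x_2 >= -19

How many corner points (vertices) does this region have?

Of the 10 pairwise boundary intersections, those satisfying every inequality are:
  (65/63, 269/126)
  (19/6, 0)
  (0, 1)
  (0, 0)

4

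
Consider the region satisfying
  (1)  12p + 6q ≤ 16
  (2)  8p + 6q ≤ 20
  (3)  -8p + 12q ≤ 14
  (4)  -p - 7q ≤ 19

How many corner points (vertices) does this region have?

Intersecting each pair of boundary lines and keeping only the points that satisfy every inequality leaves:
  (9/16, 37/24)
  (113/39, -122/39)
  (-163/34, -69/34)

3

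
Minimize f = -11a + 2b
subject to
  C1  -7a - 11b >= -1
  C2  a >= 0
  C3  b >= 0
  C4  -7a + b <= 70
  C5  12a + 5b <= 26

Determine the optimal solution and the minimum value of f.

Vertices and f = -11a + 2b:
  (0, 1/11) → f = 2/11
  (1/7, 0) → f = -11/7
  (0, 0) → f = 0

a = 1/7, b = 0, minimum f = -11/7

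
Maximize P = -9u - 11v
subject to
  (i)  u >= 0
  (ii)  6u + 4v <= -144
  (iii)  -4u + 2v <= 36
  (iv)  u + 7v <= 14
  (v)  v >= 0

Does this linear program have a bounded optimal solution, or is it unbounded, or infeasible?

infeasible

The boundaries u = 0 and 6u + 4v = -144 meet at (0, -36), but that point violates v ≥ 0. Every candidate vertex is excluded by some other constraint, so the feasible region is empty.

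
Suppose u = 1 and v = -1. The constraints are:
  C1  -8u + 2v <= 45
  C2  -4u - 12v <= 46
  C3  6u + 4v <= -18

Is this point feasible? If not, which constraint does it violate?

Constraint C3: 6u + 4v = 2, which is not ≤ -18. All other constraints are satisfied.

not feasible — violates C3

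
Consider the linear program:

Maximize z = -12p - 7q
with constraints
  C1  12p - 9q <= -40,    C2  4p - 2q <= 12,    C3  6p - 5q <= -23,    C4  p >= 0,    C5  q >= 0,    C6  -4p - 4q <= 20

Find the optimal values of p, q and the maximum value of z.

The feasible region is unbounded (it extends along (0, 1), (1, 2)), but z strictly decreases along every unbounded feasible direction, so there is no improving ray and the maximum is attained at a vertex.

p = 0, q = 23/5, maximum z = -161/5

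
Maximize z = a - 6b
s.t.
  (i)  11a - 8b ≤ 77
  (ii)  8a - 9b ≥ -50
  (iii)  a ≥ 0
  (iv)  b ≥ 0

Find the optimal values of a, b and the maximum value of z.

a = 7, b = 0, maximum z = 7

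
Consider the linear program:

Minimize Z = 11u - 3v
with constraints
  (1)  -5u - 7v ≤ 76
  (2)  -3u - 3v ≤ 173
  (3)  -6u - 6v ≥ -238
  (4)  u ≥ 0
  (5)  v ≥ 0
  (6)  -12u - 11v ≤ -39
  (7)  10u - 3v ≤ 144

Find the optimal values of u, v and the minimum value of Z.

Extreme points and Z = 11u - 3v:
  (0, 119/3) → Z = -119
  (263/13, 758/39) → Z = 2135/13
  (0, 39/11) → Z = -117/11
  (13/4, 0) → Z = 143/4
  (72/5, 0) → Z = 792/5

u = 0, v = 119/3, minimum Z = -119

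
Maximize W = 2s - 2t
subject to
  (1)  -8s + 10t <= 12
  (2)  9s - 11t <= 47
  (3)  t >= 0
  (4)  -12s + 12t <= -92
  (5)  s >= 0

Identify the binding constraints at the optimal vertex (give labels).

(1) and (2)

Extreme points and W = 2s - 2t:
  (301, 242) → W = 118
  (133/3, 110/3) → W = 46/3
  (56/3, 11) → W = 46/3

The maximum is at (301, 242). Substituting into each constraint, equality holds for (1) and (2); the remaining constraints have slack.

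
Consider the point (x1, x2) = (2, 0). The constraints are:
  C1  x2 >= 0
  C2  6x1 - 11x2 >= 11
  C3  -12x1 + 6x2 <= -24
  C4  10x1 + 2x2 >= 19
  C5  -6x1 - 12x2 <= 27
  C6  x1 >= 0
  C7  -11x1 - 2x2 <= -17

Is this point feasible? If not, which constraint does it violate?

feasible

C1: 0 ≥ 0 ✓
C2: 12 ≥ 11 ✓
C3: -24 ≤ -24 ✓
C4: 20 ≥ 19 ✓
C5: -12 ≤ 27 ✓
C6: 2 ≥ 0 ✓
C7: -22 ≤ -17 ✓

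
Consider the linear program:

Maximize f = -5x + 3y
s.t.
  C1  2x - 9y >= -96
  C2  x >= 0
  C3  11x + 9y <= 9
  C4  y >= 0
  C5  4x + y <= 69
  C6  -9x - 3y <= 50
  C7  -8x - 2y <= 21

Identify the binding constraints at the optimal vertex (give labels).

Corner points and f = -5x + 3y:
  (0, 1) → f = 3
  (0, 0) → f = 0
  (9/11, 0) → f = -45/11

The maximum is at (0, 1). Substituting into each constraint, equality holds for C2 and C3; the remaining constraints have slack.

C2 and C3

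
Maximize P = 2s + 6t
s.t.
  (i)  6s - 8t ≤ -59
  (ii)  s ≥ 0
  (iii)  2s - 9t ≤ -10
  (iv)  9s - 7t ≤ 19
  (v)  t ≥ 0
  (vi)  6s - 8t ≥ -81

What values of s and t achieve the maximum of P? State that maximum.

s = 719/30, t = 281/10, maximum P = 3248/15

Corner points and P = 2s + 6t:
  (0, 59/8) → P = 177/4
  (113/6, 43/2) → P = 500/3
  (0, 81/8) → P = 243/4
  (719/30, 281/10) → P = 3248/15

At the optimal vertex, 9s - 7t = 19 and 6s - 8t = -81.
Solving simultaneously gives s = 719/30, t = 281/10.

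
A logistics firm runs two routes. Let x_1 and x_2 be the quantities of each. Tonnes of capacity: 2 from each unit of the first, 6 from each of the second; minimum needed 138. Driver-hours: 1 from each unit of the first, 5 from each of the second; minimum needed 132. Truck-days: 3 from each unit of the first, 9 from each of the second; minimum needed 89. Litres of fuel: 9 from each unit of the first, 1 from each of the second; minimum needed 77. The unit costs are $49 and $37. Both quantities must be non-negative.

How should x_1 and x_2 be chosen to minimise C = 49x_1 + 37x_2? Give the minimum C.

Corner points and C = 49x_1 + 37x_2:
  (0, 77) → C = 2849
  (132, 0) → C = 6468
  (23/4, 101/4) → C = 1216
The feasible region is unbounded (it extends along (0, 1), (1, 0)), but C strictly increases along every unbounded feasible direction, so there is no improving ray and the minimum is attained at a vertex.

At the optimal vertex, x_1 + 5x_2 = 132 and 9x_1 + x_2 = 77.
Solving simultaneously gives x_1 = 23/4, x_2 = 101/4.

x_1 = 23/4, x_2 = 101/4, minimum C = 1216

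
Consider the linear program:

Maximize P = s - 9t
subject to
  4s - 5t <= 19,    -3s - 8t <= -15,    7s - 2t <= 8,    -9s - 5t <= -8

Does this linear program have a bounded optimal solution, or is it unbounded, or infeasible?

bounded optimum

Feasible corners and P = s - 9t:
  (47/31, 81/62) → P = -635/62
  (-11/57, 37/19) → P = -1010/57
The feasible region has finitely many vertices and no improving ray; the maximum is -635/62 at (47/31, 81/62).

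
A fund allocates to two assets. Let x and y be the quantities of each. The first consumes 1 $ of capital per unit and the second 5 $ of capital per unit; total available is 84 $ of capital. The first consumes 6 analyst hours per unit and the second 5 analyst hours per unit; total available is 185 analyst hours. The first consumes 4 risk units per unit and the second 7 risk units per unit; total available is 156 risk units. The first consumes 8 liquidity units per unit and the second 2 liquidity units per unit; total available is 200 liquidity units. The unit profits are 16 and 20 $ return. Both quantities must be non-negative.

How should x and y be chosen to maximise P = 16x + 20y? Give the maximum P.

x = 68/3, y = 28/3, maximum P = 1648/3

Vertices and P = 16x + 20y:
  (0, 0) → P = 0
  (0, 84/5) → P = 336
  (25, 0) → P = 400
  (192/13, 180/13) → P = 6672/13
  (68/3, 28/3) → P = 1648/3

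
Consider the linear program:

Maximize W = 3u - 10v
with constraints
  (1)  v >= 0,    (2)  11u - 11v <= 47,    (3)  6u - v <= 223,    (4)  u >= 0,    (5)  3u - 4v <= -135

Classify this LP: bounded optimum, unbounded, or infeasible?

Extreme points and W = 3u - 10v:
  (1027/21, 493/7) → W = -3903/7
  (0, 135/4) → W = -675/2
The feasible region has finitely many vertices and no improving ray; the maximum is -675/2 at (0, 135/4).

bounded optimum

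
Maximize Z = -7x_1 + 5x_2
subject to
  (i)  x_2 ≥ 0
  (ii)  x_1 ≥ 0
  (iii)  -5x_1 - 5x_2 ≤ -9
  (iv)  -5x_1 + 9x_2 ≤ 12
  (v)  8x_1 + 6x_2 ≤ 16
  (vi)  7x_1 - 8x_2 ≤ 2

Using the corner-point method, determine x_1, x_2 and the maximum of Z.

x_1 = 3/10, x_2 = 3/2, maximum Z = 27/5

Feasible corners and Z = -7x_1 + 5x_2:
  (3/10, 3/2) → Z = 27/5
  (82/75, 53/75) → Z = -103/25
  (12/17, 88/51) → Z = 188/51
  (70/53, 48/53) → Z = -250/53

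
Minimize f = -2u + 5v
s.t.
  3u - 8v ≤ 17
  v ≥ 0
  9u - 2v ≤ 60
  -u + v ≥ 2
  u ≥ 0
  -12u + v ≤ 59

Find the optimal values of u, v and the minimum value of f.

The feasible region is unbounded (it extends along (1, 12), (2, 9)), but f strictly increases along every unbounded feasible direction, so there is no improving ray and the minimum is attained at a vertex.

The optimum lies where -u + v = 2 and u = 0.
Solving simultaneously gives u = 0, v = 2.

u = 0, v = 2, minimum f = 10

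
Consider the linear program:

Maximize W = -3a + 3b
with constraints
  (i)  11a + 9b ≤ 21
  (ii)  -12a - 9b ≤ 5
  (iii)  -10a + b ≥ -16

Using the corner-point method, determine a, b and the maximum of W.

a = -26, b = 307/9, maximum W = 541/3

Vertices and W = -3a + 3b:
  (-26, 307/9) → W = 541/3
  (165/101, 34/101) → W = -393/101
  (139/102, -121/51) → W = -381/34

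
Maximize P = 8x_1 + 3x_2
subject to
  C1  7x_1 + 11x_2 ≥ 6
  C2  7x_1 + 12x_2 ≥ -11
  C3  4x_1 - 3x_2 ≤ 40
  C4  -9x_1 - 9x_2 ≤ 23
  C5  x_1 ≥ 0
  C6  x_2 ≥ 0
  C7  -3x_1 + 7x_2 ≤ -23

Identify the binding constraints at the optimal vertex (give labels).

Feasible corners and P = 8x_1 + 3x_2:
  (10, 0) → P = 80
  (211/19, 28/19) → P = 1772/19
  (23/3, 0) → P = 184/3

The maximum is at (211/19, 28/19). Substituting into each constraint, equality holds for C3 and C7; the remaining constraints have slack.

C3 and C7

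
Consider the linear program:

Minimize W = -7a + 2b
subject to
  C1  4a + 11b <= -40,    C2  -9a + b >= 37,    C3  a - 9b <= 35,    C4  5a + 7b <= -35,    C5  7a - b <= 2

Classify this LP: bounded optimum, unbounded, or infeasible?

Vertices and W = -7a + 2b:
  (-447/103, -212/103) → W = 2705/103
  (-23/5, -22/5) → W = 117/5
The feasible region has finitely many vertices and no improving ray; the minimum is 117/5 at (-23/5, -22/5).

bounded optimum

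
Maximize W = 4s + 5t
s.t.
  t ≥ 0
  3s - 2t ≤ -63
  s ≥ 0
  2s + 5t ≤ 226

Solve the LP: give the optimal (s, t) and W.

s = 137/19, t = 804/19, maximum W = 4568/19

Vertices and W = 4s + 5t:
  (0, 63/2) → W = 315/2
  (137/19, 804/19) → W = 4568/19
  (0, 226/5) → W = 226

The binding constraints are 3s - 2t = -63 and 2s + 5t = 226.
Solving simultaneously gives s = 137/19, t = 804/19.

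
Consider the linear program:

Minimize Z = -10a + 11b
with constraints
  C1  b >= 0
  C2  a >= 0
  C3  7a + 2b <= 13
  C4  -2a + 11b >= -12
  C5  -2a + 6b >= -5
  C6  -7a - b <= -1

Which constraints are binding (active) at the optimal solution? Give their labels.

Corner points and Z = -10a + 11b:
  (13/7, 0) → Z = -130/7
  (1/7, 0) → Z = -10/7
  (0, 13/2) → Z = 143/2
  (0, 1) → Z = 11

The minimum is at (13/7, 0). Substituting into each constraint, equality holds for C1 and C3; the remaining constraints have slack.

C1 and C3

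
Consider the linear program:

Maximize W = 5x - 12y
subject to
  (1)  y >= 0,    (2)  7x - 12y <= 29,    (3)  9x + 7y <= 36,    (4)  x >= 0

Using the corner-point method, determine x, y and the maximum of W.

x = 4, y = 0, maximum W = 20

Extreme points and W = 5x - 12y:
  (4, 0) → W = 20
  (0, 0) → W = 0
  (0, 36/7) → W = -432/7

At the optimal vertex, y = 0 and 9x + 7y = 36.
Solving simultaneously gives x = 4, y = 0.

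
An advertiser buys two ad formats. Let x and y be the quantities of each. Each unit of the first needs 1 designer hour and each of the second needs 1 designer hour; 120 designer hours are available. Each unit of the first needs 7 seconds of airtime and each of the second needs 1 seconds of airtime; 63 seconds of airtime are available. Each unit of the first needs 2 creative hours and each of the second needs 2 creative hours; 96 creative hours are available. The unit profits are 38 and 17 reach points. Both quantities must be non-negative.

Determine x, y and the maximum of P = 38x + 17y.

Extreme points and P = 38x + 17y:
  (0, 0) → P = 0
  (0, 48) → P = 816
  (9, 0) → P = 342
  (5/2, 91/2) → P = 1737/2

The binding constraints are 7x + y = 63 and 2x + 2y = 96.
Solving simultaneously gives x = 5/2, y = 91/2.

x = 5/2, y = 91/2, maximum P = 1737/2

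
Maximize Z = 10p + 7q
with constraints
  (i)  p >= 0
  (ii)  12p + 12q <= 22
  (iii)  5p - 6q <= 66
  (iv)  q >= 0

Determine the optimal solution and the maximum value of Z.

p = 11/6, q = 0, maximum Z = 55/3

Vertices and Z = 10p + 7q:
  (0, 11/6) → Z = 77/6
  (0, 0) → Z = 0
  (11/6, 0) → Z = 55/3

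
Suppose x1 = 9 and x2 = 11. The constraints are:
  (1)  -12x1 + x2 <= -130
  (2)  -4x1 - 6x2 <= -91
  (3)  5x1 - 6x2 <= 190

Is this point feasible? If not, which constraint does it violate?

not feasible — violates (1)

Constraint (1): -12x1 + x2 = -97, which is not ≤ -130. All other constraints are satisfied.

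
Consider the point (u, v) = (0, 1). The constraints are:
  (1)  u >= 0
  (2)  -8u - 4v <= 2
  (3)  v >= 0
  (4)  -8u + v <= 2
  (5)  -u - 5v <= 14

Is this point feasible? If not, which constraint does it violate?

(1): 0 ≥ 0 ✓
(2): -4 ≤ 2 ✓
(3): 1 ≥ 0 ✓
(4): 1 ≤ 2 ✓
(5): -5 ≤ 14 ✓

feasible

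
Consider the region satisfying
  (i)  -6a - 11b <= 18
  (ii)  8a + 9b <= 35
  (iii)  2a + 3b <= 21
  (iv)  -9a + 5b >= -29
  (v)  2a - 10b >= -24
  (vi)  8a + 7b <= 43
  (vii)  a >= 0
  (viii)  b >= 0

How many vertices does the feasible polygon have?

Intersecting each pair of boundary lines and keeping only the points that satisfy every inequality leaves:
  (436/121, 83/121)
  (67/49, 131/49)
  (29/9, 0)
  (0, 12/5)
  (0, 0)

5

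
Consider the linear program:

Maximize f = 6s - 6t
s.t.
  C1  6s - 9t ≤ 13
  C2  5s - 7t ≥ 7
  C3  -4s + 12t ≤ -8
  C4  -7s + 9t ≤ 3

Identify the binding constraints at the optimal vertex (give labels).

C1 and C3

Vertices and f = 6s - 6t:
  (-28/3, -23/3) → f = -10
  (7/3, 1/9) → f = 40/3
  (7/8, -3/8) → f = 15/2

The maximum is at (7/3, 1/9). Substituting into each constraint, equality holds for C1 and C3; the remaining constraints have slack.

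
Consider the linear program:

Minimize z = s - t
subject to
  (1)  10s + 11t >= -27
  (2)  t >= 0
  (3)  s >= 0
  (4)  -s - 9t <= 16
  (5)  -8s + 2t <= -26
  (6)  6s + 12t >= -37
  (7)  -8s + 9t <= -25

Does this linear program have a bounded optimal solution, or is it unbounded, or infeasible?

Extreme points and z = s - t:
  (13/4, 0) → z = 13/4
  (23/7, 1/7) → z = 22/7
The feasible region has finitely many vertices and no improving ray; the minimum is 22/7 at (23/7, 1/7).

bounded optimum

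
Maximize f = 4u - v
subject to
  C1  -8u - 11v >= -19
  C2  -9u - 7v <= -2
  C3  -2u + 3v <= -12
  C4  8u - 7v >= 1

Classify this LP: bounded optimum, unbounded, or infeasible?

unbounded

From the feasible point (189/46, -29/23), moving in the direction (7, -9) keeps every constraint satisfied while f increases without bound.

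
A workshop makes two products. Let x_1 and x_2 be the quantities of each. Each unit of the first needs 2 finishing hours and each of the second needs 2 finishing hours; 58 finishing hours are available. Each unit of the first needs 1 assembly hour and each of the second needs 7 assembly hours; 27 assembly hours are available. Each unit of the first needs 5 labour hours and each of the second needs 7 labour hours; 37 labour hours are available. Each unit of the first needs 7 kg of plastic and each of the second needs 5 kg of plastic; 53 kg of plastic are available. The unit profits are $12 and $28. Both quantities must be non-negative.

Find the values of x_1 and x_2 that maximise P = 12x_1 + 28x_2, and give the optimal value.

x_1 = 5/2, x_2 = 7/2, maximum P = 128

Corner points and P = 12x_1 + 28x_2:
  (0, 0) → P = 0
  (0, 27/7) → P = 108
  (37/5, 0) → P = 444/5
  (5/2, 7/2) → P = 128

The optimum lies where x_1 + 7x_2 = 27 and 5x_1 + 7x_2 = 37.
Solving simultaneously gives x_1 = 5/2, x_2 = 7/2.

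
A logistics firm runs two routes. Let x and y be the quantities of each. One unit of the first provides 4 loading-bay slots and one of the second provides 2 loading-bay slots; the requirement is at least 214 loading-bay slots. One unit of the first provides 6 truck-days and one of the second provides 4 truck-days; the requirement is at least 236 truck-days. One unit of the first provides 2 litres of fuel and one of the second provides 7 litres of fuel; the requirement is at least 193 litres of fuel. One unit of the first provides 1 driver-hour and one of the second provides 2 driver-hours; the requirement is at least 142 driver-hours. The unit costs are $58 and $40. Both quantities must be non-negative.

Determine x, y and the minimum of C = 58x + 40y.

Corner points and C = 58x + 40y:
  (0, 107) → C = 4280
  (142, 0) → C = 8236
  (24, 59) → C = 3752
The feasible region is unbounded (it extends along (0, 1), (1, 0)), but C strictly increases along every unbounded feasible direction, so there is no improving ray and the minimum is attained at a vertex.

The optimum lies where 4x + 2y = 214 and x + 2y = 142.
Solving simultaneously gives x = 24, y = 59.

x = 24, y = 59, minimum C = 3752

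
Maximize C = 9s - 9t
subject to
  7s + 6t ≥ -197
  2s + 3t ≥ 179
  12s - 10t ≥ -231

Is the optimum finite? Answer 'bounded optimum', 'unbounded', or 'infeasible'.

From the feasible point (1097/56, 1305/28), moving in the direction (3, -2) keeps every constraint satisfied while C increases without bound.

unbounded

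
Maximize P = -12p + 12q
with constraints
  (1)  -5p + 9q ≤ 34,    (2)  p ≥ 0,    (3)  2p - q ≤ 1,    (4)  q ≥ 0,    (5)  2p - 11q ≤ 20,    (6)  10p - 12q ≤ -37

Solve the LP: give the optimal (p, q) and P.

Corner points and P = -12p + 12q:
  (0, 34/9) → P = 136/3
  (5/2, 31/6) → P = 32
  (0, 37/12) → P = 37

p = 0, q = 34/9, maximum P = 136/3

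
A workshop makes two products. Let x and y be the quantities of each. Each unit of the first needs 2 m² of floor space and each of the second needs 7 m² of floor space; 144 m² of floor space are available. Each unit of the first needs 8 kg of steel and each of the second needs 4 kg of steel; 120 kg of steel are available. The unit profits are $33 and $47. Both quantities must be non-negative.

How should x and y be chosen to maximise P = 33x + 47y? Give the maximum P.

x = 11/2, y = 19, maximum P = 2149/2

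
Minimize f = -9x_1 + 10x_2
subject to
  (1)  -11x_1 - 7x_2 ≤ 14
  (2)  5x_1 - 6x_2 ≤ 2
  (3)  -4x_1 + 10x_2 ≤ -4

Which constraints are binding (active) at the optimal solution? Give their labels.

Feasible corners and f = -9x_1 + 10x_2:
  (-70/101, -92/101) → f = -290/101
  (-56/69, -50/69) → f = 4/69
  (-2/13, -6/13) → f = -42/13

The minimum is at (-2/13, -6/13). Substituting into each constraint, equality holds for (2) and (3); the remaining constraints have slack.

(2) and (3)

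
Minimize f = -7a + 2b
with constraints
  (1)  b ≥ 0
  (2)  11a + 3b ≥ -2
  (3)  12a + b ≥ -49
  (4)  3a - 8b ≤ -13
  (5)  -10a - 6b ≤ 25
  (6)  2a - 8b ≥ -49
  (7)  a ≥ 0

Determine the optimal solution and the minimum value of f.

a = 36, b = 121/8, minimum f = -887/4

Feasible corners and f = -7a + 2b:
  (36, 121/8) → f = -887/4
  (0, 13/8) → f = 13/4
  (0, 49/8) → f = 49/4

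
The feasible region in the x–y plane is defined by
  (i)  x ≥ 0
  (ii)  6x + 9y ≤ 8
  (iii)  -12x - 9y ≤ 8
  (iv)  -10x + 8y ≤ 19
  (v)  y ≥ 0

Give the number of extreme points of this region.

Of the 10 pairwise boundary intersections, those satisfying every inequality are:
  (0, 8/9)
  (0, 0)
  (4/3, 0)

3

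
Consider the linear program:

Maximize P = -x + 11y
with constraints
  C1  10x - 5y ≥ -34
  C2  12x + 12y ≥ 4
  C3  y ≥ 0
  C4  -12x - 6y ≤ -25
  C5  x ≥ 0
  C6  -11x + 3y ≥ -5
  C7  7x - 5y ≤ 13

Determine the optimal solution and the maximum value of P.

Vertices and P = -x + 11y:
  (0, 34/5) → P = 374/5
  (127/25, 424/25) → P = 4537/25
  (0, 25/6) → P = 275/6
  (35/34, 215/102) → P = 1130/51

x = 127/25, y = 424/25, maximum P = 4537/25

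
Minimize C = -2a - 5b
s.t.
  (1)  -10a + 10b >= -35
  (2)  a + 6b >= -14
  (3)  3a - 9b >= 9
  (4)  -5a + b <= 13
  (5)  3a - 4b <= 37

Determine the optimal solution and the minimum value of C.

Vertices and C = -2a - 5b:
  (1, -5/2) → C = 21/2
  (15/4, 1/4) → C = -35/4
  (-8/3, -17/9) → C = 133/9

a = 15/4, b = 1/4, minimum C = -35/4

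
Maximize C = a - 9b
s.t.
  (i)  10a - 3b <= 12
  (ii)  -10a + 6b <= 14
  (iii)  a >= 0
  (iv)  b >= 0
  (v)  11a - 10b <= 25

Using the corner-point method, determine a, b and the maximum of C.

Extreme points and C = a - 9b:
  (19/5, 26/3) → C = -371/5
  (6/5, 0) → C = 6/5
  (0, 7/3) → C = -21
  (0, 0) → C = 0

a = 6/5, b = 0, maximum C = 6/5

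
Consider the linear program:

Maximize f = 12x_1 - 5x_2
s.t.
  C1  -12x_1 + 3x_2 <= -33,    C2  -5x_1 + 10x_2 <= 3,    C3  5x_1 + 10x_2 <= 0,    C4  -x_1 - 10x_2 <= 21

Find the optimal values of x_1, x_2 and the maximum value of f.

Vertices and f = 12x_1 - 5x_2:
  (22/9, -11/9) → f = 319/9
  (89/41, -95/41) → f = 1543/41
  (21/4, -21/8) → f = 609/8

The optimum lies where 5x_1 + 10x_2 = 0 and -x_1 - 10x_2 = 21.
Solving simultaneously gives x_1 = 21/4, x_2 = -21/8.

x_1 = 21/4, x_2 = -21/8, maximum f = 609/8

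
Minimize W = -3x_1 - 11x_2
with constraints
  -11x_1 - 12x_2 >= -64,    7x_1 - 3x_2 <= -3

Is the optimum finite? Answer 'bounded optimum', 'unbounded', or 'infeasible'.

From the feasible point (4/3, 37/9), moving in the direction (-12, 11) keeps every constraint satisfied while W decreases without bound.

unbounded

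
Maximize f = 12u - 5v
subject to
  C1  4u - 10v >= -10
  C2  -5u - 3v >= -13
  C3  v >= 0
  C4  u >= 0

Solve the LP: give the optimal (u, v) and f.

u = 13/5, v = 0, maximum f = 156/5

At the optimal vertex, -5u - 3v = -13 and v = 0.
Solving simultaneously gives u = 13/5, v = 0.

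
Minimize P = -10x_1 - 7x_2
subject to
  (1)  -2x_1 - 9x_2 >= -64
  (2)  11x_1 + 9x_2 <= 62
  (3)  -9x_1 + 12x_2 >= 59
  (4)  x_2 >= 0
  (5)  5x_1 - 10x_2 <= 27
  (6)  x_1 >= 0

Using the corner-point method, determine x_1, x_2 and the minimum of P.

The binding constraints are 11x_1 + 9x_2 = 62 and -9x_1 + 12x_2 = 59.
Solving simultaneously gives x_1 = 1, x_2 = 17/3.

x_1 = 1, x_2 = 17/3, minimum P = -149/3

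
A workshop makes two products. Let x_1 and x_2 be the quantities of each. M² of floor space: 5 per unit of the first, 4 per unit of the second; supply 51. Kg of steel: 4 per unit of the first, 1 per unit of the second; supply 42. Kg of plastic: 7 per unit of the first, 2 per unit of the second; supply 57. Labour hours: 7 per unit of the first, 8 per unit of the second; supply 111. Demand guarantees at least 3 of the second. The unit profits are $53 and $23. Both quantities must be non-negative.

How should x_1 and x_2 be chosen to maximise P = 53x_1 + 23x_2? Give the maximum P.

Feasible corners and P = 53x_1 + 23x_2:
  (0, 51/4) → P = 1173/4
  (0, 3) → P = 69
  (7, 4) → P = 463
  (51/7, 3) → P = 3186/7

x_1 = 7, x_2 = 4, maximum P = 463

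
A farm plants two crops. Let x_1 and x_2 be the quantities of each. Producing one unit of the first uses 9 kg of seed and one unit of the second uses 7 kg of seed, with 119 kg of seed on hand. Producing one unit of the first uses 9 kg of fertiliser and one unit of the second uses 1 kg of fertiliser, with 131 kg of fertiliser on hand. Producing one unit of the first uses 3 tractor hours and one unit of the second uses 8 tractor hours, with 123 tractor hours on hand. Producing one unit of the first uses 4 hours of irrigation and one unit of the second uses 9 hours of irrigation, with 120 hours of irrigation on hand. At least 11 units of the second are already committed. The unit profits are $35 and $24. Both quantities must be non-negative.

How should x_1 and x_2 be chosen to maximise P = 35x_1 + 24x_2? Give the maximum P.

Extreme points and P = 35x_1 + 24x_2:
  (0, 40/3) → P = 320
  (0, 11) → P = 264
  (231/53, 604/53) → P = 22581/53
  (14/3, 11) → P = 1282/3

x_1 = 14/3, x_2 = 11, maximum P = 1282/3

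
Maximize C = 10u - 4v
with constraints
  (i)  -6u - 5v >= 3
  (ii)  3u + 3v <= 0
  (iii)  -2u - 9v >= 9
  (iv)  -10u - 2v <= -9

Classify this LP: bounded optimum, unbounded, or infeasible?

unbounded

From the feasible point (51/38, -42/19), moving in the direction (5, -6) keeps every constraint satisfied while C increases without bound.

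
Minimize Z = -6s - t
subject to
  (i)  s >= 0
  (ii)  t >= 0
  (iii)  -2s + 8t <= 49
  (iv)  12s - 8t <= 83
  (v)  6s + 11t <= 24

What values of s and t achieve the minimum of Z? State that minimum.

Feasible corners and Z = -6s - t:
  (0, 0) → Z = 0
  (0, 24/11) → Z = -24/11
  (4, 0) → Z = -24

The binding constraints are t = 0 and 6s + 11t = 24.
Solving simultaneously gives s = 4, t = 0.

s = 4, t = 0, minimum Z = -24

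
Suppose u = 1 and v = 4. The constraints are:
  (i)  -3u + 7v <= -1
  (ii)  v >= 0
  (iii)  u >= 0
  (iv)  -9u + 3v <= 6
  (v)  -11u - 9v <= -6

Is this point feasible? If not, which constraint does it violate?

Constraint (i): -3u + 7v = 25, which is not ≤ -1. All other constraints are satisfied.

not feasible — violates (i)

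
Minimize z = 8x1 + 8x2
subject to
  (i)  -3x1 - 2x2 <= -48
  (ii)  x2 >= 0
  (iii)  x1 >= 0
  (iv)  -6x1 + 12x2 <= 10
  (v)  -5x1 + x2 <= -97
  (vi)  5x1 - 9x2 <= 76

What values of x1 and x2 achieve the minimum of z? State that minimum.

x1 = 797/40, x2 = 21/8, minimum z = 902/5

Vertices and z = 8x1 + 8x2:
  (587/27, 316/27) → z = 2408/9
  (167, 253/3) → z = 6032/3
  (797/40, 21/8) → z = 902/5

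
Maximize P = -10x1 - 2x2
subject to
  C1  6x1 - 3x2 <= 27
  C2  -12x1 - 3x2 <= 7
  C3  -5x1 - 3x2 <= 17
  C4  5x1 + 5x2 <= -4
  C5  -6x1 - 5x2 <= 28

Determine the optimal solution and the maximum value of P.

Vertices and P = -10x1 - 2x2:
  (10/9, -61/9) → P = 22/9
  (41/15, -53/15) → P = -304/15
  (-23/45, -13/45) → P = 256/45

x1 = -23/45, x2 = -13/45, maximum P = 256/45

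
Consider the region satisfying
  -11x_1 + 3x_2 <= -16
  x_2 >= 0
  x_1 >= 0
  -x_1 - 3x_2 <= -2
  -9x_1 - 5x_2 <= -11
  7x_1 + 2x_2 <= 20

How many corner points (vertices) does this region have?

Pairwise boundary intersections that survive every other constraint:
  (3/2, 1/6)
  (92/43, 108/43)
  (2, 0)
  (20/7, 0)

4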